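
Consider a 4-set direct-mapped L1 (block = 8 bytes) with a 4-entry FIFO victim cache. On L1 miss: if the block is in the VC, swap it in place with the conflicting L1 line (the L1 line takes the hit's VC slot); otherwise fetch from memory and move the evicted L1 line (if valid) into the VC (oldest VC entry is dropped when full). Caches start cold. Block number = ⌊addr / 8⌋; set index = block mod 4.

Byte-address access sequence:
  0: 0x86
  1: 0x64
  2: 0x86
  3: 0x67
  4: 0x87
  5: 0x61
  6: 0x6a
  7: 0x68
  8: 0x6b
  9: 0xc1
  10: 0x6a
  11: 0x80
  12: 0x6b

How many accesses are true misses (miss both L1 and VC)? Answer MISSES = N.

MISSES = 4

0: 0x86 (blk 16, set 0) → MISS  vc=[]
1: 0x64 (blk 12, set 0) → MISS  vc=[16]
2: 0x86 (blk 16, set 0) → VC-HIT  vc=[12]
3: 0x67 (blk 12, set 0) → VC-HIT  vc=[16]
4: 0x87 (blk 16, set 0) → VC-HIT  vc=[12]
5: 0x61 (blk 12, set 0) → VC-HIT  vc=[16]
6: 0x6a (blk 13, set 1) → MISS  vc=[16]
7: 0x68 (blk 13, set 1) → L1-HIT  vc=[16]
8: 0x6b (blk 13, set 1) → L1-HIT  vc=[16]
9: 0xc1 (blk 24, set 0) → MISS  vc=[16, 12]
10: 0x6a (blk 13, set 1) → L1-HIT  vc=[16, 12]
11: 0x80 (blk 16, set 0) → VC-HIT  vc=[24, 12]
12: 0x6b (blk 13, set 1) → L1-HIT  vc=[24, 12]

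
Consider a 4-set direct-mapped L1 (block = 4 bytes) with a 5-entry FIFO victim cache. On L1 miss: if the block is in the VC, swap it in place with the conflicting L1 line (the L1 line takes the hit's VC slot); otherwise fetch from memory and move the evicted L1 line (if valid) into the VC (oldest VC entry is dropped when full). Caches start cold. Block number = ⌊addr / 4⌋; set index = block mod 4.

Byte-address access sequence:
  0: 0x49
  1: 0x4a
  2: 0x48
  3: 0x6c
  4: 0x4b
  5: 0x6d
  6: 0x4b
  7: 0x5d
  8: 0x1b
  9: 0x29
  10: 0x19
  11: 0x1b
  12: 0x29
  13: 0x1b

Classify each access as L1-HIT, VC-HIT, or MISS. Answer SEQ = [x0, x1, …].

SEQ = [MISS, L1-HIT, L1-HIT, MISS, L1-HIT, L1-HIT, L1-HIT, MISS, MISS, MISS, VC-HIT, L1-HIT, VC-HIT, VC-HIT]

  [0] addr=0x49 blk=18 s=2: MISS | VC []
  [1] addr=0x4a blk=18 s=2: L1-HIT | VC []
  [2] addr=0x48 blk=18 s=2: L1-HIT | VC []
  [3] addr=0x6c blk=27 s=3: MISS | VC []
  [4] addr=0x4b blk=18 s=2: L1-HIT | VC []
  [5] addr=0x6d blk=27 s=3: L1-HIT | VC []
  [6] addr=0x4b blk=18 s=2: L1-HIT | VC []
  [7] addr=0x5d blk=23 s=3: MISS | VC [27]
  [8] addr=0x1b blk=6 s=2: MISS | VC [27, 18]
  [9] addr=0x29 blk=10 s=2: MISS | VC [27, 18, 6]
  [10] addr=0x19 blk=6 s=2: VC-HIT | VC [27, 18, 10]
  [11] addr=0x1b blk=6 s=2: L1-HIT | VC [27, 18, 10]
  [12] addr=0x29 blk=10 s=2: VC-HIT | VC [27, 18, 6]
  [13] addr=0x1b blk=6 s=2: VC-HIT | VC [27, 18, 10]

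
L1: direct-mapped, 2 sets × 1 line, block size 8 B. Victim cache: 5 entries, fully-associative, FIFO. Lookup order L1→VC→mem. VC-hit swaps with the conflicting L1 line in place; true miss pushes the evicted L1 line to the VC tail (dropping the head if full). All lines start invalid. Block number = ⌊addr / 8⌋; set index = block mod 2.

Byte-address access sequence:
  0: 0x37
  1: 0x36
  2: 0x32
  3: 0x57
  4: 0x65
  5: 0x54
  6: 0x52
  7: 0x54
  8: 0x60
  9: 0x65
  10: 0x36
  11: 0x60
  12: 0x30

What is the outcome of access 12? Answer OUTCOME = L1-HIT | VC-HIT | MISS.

#0 0x37→b6/s0 MISS; vc=[]
#1 0x36→b6/s0 L1-HIT; vc=[]
#2 0x32→b6/s0 L1-HIT; vc=[]
#3 0x57→b10/s0 MISS; vc=[6]
#4 0x65→b12/s0 MISS; vc=[6,10]
#5 0x54→b10/s0 VC-HIT; vc=[6,12]
#6 0x52→b10/s0 L1-HIT; vc=[6,12]
#7 0x54→b10/s0 L1-HIT; vc=[6,12]
#8 0x60→b12/s0 VC-HIT; vc=[6,10]
#9 0x65→b12/s0 L1-HIT; vc=[6,10]
#10 0x36→b6/s0 VC-HIT; vc=[12,10]
#11 0x60→b12/s0 VC-HIT; vc=[6,10]
#12 0x30→b6/s0 VC-HIT; vc=[12,10]

OUTCOME = VC-HIT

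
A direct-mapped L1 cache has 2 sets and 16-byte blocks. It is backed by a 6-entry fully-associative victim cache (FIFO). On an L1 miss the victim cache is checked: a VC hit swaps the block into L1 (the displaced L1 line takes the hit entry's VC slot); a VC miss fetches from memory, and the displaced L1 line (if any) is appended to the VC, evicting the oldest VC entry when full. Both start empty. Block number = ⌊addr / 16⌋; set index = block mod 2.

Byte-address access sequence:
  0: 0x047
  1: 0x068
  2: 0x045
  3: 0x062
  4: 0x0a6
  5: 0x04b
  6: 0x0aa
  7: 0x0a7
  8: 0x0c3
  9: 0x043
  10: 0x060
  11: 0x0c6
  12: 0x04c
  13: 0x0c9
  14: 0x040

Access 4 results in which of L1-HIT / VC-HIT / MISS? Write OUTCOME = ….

OUTCOME = MISS

  [0] addr=0x47 blk=4 s=0: MISS | VC []
  [1] addr=0x68 blk=6 s=0: MISS | VC [4]
  [2] addr=0x45 blk=4 s=0: VC-HIT | VC [6]
  [3] addr=0x62 blk=6 s=0: VC-HIT | VC [4]
  [4] addr=0xa6 blk=10 s=0: MISS | VC [4, 6]
  [5] addr=0x4b blk=4 s=0: VC-HIT | VC [10, 6]
  [6] addr=0xaa blk=10 s=0: VC-HIT | VC [4, 6]
  [7] addr=0xa7 blk=10 s=0: L1-HIT | VC [4, 6]
  [8] addr=0xc3 blk=12 s=0: MISS | VC [4, 6, 10]
  [9] addr=0x43 blk=4 s=0: VC-HIT | VC [12, 6, 10]
  [10] addr=0x60 blk=6 s=0: VC-HIT | VC [12, 4, 10]
  [11] addr=0xc6 blk=12 s=0: VC-HIT | VC [6, 4, 10]
  [12] addr=0x4c blk=4 s=0: VC-HIT | VC [6, 12, 10]
  [13] addr=0xc9 blk=12 s=0: VC-HIT | VC [6, 4, 10]
  [14] addr=0x40 blk=4 s=0: VC-HIT | VC [6, 12, 10]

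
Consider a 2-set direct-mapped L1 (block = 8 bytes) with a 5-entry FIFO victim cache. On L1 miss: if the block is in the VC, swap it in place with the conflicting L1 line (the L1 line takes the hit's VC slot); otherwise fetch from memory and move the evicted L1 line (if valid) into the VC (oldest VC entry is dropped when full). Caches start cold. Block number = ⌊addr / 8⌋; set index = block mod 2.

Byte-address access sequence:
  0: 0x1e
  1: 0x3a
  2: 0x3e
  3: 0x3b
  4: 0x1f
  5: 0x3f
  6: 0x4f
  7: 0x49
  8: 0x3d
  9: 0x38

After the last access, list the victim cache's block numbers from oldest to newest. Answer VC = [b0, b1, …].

VC = [3, 9]

  [0] addr=0x1e blk=3 s=1: MISS | VC []
  [1] addr=0x3a blk=7 s=1: MISS | VC [3]
  [2] addr=0x3e blk=7 s=1: L1-HIT | VC [3]
  [3] addr=0x3b blk=7 s=1: L1-HIT | VC [3]
  [4] addr=0x1f blk=3 s=1: VC-HIT | VC [7]
  [5] addr=0x3f blk=7 s=1: VC-HIT | VC [3]
  [6] addr=0x4f blk=9 s=1: MISS | VC [3, 7]
  [7] addr=0x49 blk=9 s=1: L1-HIT | VC [3, 7]
  [8] addr=0x3d blk=7 s=1: VC-HIT | VC [3, 9]
  [9] addr=0x38 blk=7 s=1: L1-HIT | VC [3, 9]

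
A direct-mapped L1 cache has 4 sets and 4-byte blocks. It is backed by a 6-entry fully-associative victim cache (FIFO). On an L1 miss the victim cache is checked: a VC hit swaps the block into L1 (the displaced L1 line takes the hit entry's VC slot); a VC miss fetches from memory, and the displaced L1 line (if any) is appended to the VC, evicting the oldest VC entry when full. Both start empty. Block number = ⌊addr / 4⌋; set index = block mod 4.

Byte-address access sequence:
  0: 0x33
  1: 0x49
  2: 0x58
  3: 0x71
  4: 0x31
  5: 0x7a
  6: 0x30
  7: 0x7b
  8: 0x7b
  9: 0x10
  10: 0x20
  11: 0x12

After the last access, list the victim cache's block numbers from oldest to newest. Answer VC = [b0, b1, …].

#0 0x33→b12/s0 MISS; vc=[]
#1 0x49→b18/s2 MISS; vc=[]
#2 0x58→b22/s2 MISS; vc=[18]
#3 0x71→b28/s0 MISS; vc=[18,12]
#4 0x31→b12/s0 VC-HIT; vc=[18,28]
#5 0x7a→b30/s2 MISS; vc=[18,28,22]
#6 0x30→b12/s0 L1-HIT; vc=[18,28,22]
#7 0x7b→b30/s2 L1-HIT; vc=[18,28,22]
#8 0x7b→b30/s2 L1-HIT; vc=[18,28,22]
#9 0x10→b4/s0 MISS; vc=[18,28,22,12]
#10 0x20→b8/s0 MISS; vc=[18,28,22,12,4]
#11 0x12→b4/s0 VC-HIT; vc=[18,28,22,12,8]

VC = [18, 28, 22, 12, 8]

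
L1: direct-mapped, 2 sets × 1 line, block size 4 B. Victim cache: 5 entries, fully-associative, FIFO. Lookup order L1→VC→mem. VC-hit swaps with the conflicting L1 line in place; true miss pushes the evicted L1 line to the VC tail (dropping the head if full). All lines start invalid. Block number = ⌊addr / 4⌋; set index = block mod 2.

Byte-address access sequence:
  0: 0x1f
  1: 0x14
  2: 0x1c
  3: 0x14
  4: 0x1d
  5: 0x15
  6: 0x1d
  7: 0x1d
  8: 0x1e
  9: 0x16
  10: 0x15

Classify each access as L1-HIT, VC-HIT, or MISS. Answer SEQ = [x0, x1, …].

#0 0x1f→b7/s1 MISS; vc=[]
#1 0x14→b5/s1 MISS; vc=[7]
#2 0x1c→b7/s1 VC-HIT; vc=[5]
#3 0x14→b5/s1 VC-HIT; vc=[7]
#4 0x1d→b7/s1 VC-HIT; vc=[5]
#5 0x15→b5/s1 VC-HIT; vc=[7]
#6 0x1d→b7/s1 VC-HIT; vc=[5]
#7 0x1d→b7/s1 L1-HIT; vc=[5]
#8 0x1e→b7/s1 L1-HIT; vc=[5]
#9 0x16→b5/s1 VC-HIT; vc=[7]
#10 0x15→b5/s1 L1-HIT; vc=[7]

SEQ = [MISS, MISS, VC-HIT, VC-HIT, VC-HIT, VC-HIT, VC-HIT, L1-HIT, L1-HIT, VC-HIT, L1-HIT]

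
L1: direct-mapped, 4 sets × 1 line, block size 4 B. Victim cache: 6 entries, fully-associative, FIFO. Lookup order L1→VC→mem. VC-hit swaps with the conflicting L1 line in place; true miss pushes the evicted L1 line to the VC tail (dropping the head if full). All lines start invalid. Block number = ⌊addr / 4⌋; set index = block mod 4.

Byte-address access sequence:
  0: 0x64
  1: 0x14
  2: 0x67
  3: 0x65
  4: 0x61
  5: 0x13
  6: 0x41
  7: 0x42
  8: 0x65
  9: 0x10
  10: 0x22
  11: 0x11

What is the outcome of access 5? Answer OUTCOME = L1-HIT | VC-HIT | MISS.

  [0] addr=0x64 blk=25 s=1: MISS | VC []
  [1] addr=0x14 blk=5 s=1: MISS | VC [25]
  [2] addr=0x67 blk=25 s=1: VC-HIT | VC [5]
  [3] addr=0x65 blk=25 s=1: L1-HIT | VC [5]
  [4] addr=0x61 blk=24 s=0: MISS | VC [5]
  [5] addr=0x13 blk=4 s=0: MISS | VC [5, 24]
  [6] addr=0x41 blk=16 s=0: MISS | VC [5, 24, 4]
  [7] addr=0x42 blk=16 s=0: L1-HIT | VC [5, 24, 4]
  [8] addr=0x65 blk=25 s=1: L1-HIT | VC [5, 24, 4]
  [9] addr=0x10 blk=4 s=0: VC-HIT | VC [5, 24, 16]
  [10] addr=0x22 blk=8 s=0: MISS | VC [5, 24, 16, 4]
  [11] addr=0x11 blk=4 s=0: VC-HIT | VC [5, 24, 16, 8]

OUTCOME = MISS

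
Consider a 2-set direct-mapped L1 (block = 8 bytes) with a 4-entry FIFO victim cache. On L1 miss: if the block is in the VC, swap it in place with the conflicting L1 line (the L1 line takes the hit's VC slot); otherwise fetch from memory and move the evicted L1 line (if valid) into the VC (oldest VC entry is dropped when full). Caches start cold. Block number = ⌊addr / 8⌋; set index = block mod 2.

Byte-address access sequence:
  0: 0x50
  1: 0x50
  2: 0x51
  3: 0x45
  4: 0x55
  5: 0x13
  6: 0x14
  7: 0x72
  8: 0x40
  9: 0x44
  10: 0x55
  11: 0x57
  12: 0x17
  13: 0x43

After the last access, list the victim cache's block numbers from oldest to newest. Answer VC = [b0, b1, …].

#0 0x50→b10/s0 MISS; vc=[]
#1 0x50→b10/s0 L1-HIT; vc=[]
#2 0x51→b10/s0 L1-HIT; vc=[]
#3 0x45→b8/s0 MISS; vc=[10]
#4 0x55→b10/s0 VC-HIT; vc=[8]
#5 0x13→b2/s0 MISS; vc=[8,10]
#6 0x14→b2/s0 L1-HIT; vc=[8,10]
#7 0x72→b14/s0 MISS; vc=[8,10,2]
#8 0x40→b8/s0 VC-HIT; vc=[14,10,2]
#9 0x44→b8/s0 L1-HIT; vc=[14,10,2]
#10 0x55→b10/s0 VC-HIT; vc=[14,8,2]
#11 0x57→b10/s0 L1-HIT; vc=[14,8,2]
#12 0x17→b2/s0 VC-HIT; vc=[14,8,10]
#13 0x43→b8/s0 VC-HIT; vc=[14,2,10]

VC = [14, 2, 10]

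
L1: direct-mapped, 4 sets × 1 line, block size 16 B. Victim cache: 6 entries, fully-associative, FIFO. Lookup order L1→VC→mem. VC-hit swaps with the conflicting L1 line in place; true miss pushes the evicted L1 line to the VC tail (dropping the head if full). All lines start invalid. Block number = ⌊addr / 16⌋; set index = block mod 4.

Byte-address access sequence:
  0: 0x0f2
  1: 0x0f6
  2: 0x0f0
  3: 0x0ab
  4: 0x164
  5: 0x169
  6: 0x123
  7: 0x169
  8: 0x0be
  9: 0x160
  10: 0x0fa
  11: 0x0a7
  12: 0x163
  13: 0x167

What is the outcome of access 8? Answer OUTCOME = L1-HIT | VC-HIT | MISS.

OUTCOME = MISS

#0 0xf2→b15/s3 MISS; vc=[]
#1 0xf6→b15/s3 L1-HIT; vc=[]
#2 0xf0→b15/s3 L1-HIT; vc=[]
#3 0xab→b10/s2 MISS; vc=[]
#4 0x164→b22/s2 MISS; vc=[10]
#5 0x169→b22/s2 L1-HIT; vc=[10]
#6 0x123→b18/s2 MISS; vc=[10,22]
#7 0x169→b22/s2 VC-HIT; vc=[10,18]
#8 0xbe→b11/s3 MISS; vc=[10,18,15]
#9 0x160→b22/s2 L1-HIT; vc=[10,18,15]
#10 0xfa→b15/s3 VC-HIT; vc=[10,18,11]
#11 0xa7→b10/s2 VC-HIT; vc=[22,18,11]
#12 0x163→b22/s2 VC-HIT; vc=[10,18,11]
#13 0x167→b22/s2 L1-HIT; vc=[10,18,11]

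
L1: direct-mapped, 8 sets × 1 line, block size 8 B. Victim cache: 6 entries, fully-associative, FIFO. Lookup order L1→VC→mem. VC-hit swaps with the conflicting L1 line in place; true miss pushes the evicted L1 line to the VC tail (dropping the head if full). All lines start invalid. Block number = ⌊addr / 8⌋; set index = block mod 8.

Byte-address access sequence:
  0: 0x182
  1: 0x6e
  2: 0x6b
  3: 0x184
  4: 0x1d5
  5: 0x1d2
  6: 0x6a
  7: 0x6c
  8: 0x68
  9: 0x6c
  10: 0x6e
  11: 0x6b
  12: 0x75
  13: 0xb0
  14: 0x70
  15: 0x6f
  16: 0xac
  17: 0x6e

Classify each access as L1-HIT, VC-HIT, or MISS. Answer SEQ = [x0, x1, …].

#0 0x182→b48/s0 MISS; vc=[]
#1 0x6e→b13/s5 MISS; vc=[]
#2 0x6b→b13/s5 L1-HIT; vc=[]
#3 0x184→b48/s0 L1-HIT; vc=[]
#4 0x1d5→b58/s2 MISS; vc=[]
#5 0x1d2→b58/s2 L1-HIT; vc=[]
#6 0x6a→b13/s5 L1-HIT; vc=[]
#7 0x6c→b13/s5 L1-HIT; vc=[]
#8 0x68→b13/s5 L1-HIT; vc=[]
#9 0x6c→b13/s5 L1-HIT; vc=[]
#10 0x6e→b13/s5 L1-HIT; vc=[]
#11 0x6b→b13/s5 L1-HIT; vc=[]
#12 0x75→b14/s6 MISS; vc=[]
#13 0xb0→b22/s6 MISS; vc=[14]
#14 0x70→b14/s6 VC-HIT; vc=[22]
#15 0x6f→b13/s5 L1-HIT; vc=[22]
#16 0xac→b21/s5 MISS; vc=[22,13]
#17 0x6e→b13/s5 VC-HIT; vc=[22,21]

SEQ = [MISS, MISS, L1-HIT, L1-HIT, MISS, L1-HIT, L1-HIT, L1-HIT, L1-HIT, L1-HIT, L1-HIT, L1-HIT, MISS, MISS, VC-HIT, L1-HIT, MISS, VC-HIT]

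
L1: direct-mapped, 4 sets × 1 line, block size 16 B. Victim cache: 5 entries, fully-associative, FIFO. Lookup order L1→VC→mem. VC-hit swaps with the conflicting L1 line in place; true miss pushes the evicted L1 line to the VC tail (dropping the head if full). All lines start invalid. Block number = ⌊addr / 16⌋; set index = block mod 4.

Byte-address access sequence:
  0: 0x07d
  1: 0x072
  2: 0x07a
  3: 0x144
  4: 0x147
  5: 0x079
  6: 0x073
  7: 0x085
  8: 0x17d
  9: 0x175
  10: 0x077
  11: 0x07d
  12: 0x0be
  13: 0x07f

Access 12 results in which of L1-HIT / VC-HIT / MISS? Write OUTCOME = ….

OUTCOME = MISS

  [0] addr=0x7d blk=7 s=3: MISS | VC []
  [1] addr=0x72 blk=7 s=3: L1-HIT | VC []
  [2] addr=0x7a blk=7 s=3: L1-HIT | VC []
  [3] addr=0x144 blk=20 s=0: MISS | VC []
  [4] addr=0x147 blk=20 s=0: L1-HIT | VC []
  [5] addr=0x79 blk=7 s=3: L1-HIT | VC []
  [6] addr=0x73 blk=7 s=3: L1-HIT | VC []
  [7] addr=0x85 blk=8 s=0: MISS | VC [20]
  [8] addr=0x17d blk=23 s=3: MISS | VC [20, 7]
  [9] addr=0x175 blk=23 s=3: L1-HIT | VC [20, 7]
  [10] addr=0x77 blk=7 s=3: VC-HIT | VC [20, 23]
  [11] addr=0x7d blk=7 s=3: L1-HIT | VC [20, 23]
  [12] addr=0xbe blk=11 s=3: MISS | VC [20, 23, 7]
  [13] addr=0x7f blk=7 s=3: VC-HIT | VC [20, 23, 11]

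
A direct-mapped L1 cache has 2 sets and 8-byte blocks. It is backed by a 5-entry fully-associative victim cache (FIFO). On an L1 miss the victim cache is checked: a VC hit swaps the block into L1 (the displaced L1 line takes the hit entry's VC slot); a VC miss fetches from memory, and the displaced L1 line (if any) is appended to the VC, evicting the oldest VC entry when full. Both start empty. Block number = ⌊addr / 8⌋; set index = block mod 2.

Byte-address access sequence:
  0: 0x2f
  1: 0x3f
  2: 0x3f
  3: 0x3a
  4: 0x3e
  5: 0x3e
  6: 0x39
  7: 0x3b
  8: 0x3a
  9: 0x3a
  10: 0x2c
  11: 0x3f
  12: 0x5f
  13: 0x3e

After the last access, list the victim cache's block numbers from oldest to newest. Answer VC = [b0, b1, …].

  [0] addr=0x2f blk=5 s=1: MISS | VC []
  [1] addr=0x3f blk=7 s=1: MISS | VC [5]
  [2] addr=0x3f blk=7 s=1: L1-HIT | VC [5]
  [3] addr=0x3a blk=7 s=1: L1-HIT | VC [5]
  [4] addr=0x3e blk=7 s=1: L1-HIT | VC [5]
  [5] addr=0x3e blk=7 s=1: L1-HIT | VC [5]
  [6] addr=0x39 blk=7 s=1: L1-HIT | VC [5]
  [7] addr=0x3b blk=7 s=1: L1-HIT | VC [5]
  [8] addr=0x3a blk=7 s=1: L1-HIT | VC [5]
  [9] addr=0x3a blk=7 s=1: L1-HIT | VC [5]
  [10] addr=0x2c blk=5 s=1: VC-HIT | VC [7]
  [11] addr=0x3f blk=7 s=1: VC-HIT | VC [5]
  [12] addr=0x5f blk=11 s=1: MISS | VC [5, 7]
  [13] addr=0x3e blk=7 s=1: VC-HIT | VC [5, 11]

VC = [5, 11]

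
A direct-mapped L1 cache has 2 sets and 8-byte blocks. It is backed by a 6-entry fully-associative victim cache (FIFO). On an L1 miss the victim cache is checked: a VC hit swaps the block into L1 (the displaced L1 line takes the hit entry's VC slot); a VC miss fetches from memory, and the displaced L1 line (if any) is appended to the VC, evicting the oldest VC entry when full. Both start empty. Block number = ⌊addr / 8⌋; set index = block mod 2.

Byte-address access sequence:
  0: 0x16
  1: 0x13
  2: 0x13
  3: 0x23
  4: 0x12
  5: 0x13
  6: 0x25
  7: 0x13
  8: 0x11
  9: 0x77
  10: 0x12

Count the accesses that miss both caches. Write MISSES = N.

MISSES = 3

  [0] addr=0x16 blk=2 s=0: MISS | VC []
  [1] addr=0x13 blk=2 s=0: L1-HIT | VC []
  [2] addr=0x13 blk=2 s=0: L1-HIT | VC []
  [3] addr=0x23 blk=4 s=0: MISS | VC [2]
  [4] addr=0x12 blk=2 s=0: VC-HIT | VC [4]
  [5] addr=0x13 blk=2 s=0: L1-HIT | VC [4]
  [6] addr=0x25 blk=4 s=0: VC-HIT | VC [2]
  [7] addr=0x13 blk=2 s=0: VC-HIT | VC [4]
  [8] addr=0x11 blk=2 s=0: L1-HIT | VC [4]
  [9] addr=0x77 blk=14 s=0: MISS | VC [4, 2]
  [10] addr=0x12 blk=2 s=0: VC-HIT | VC [4, 14]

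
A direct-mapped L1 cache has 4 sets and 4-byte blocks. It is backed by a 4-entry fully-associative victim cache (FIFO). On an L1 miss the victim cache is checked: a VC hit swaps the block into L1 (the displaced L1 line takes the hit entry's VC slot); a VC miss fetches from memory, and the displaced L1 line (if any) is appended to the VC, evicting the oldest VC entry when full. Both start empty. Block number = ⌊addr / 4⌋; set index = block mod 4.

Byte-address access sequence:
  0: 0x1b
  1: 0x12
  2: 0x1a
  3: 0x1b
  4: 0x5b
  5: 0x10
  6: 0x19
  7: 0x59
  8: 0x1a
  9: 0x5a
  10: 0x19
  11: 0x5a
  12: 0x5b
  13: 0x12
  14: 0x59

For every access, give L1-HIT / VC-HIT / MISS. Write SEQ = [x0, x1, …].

SEQ = [MISS, MISS, L1-HIT, L1-HIT, MISS, L1-HIT, VC-HIT, VC-HIT, VC-HIT, VC-HIT, VC-HIT, VC-HIT, L1-HIT, L1-HIT, L1-HIT]

  [0] addr=0x1b blk=6 s=2: MISS | VC []
  [1] addr=0x12 blk=4 s=0: MISS | VC []
  [2] addr=0x1a blk=6 s=2: L1-HIT | VC []
  [3] addr=0x1b blk=6 s=2: L1-HIT | VC []
  [4] addr=0x5b blk=22 s=2: MISS | VC [6]
  [5] addr=0x10 blk=4 s=0: L1-HIT | VC [6]
  [6] addr=0x19 blk=6 s=2: VC-HIT | VC [22]
  [7] addr=0x59 blk=22 s=2: VC-HIT | VC [6]
  [8] addr=0x1a blk=6 s=2: VC-HIT | VC [22]
  [9] addr=0x5a blk=22 s=2: VC-HIT | VC [6]
  [10] addr=0x19 blk=6 s=2: VC-HIT | VC [22]
  [11] addr=0x5a blk=22 s=2: VC-HIT | VC [6]
  [12] addr=0x5b blk=22 s=2: L1-HIT | VC [6]
  [13] addr=0x12 blk=4 s=0: L1-HIT | VC [6]
  [14] addr=0x59 blk=22 s=2: L1-HIT | VC [6]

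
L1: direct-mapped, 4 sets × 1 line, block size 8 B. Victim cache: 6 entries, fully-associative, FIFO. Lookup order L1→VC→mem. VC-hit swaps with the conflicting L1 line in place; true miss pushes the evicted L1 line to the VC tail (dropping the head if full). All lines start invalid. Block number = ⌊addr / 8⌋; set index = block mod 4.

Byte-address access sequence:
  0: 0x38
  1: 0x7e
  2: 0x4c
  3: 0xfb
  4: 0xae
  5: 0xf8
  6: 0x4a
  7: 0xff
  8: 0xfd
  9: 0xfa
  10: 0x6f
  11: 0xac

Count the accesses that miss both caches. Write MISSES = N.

MISSES = 6

#0 0x38→b7/s3 MISS; vc=[]
#1 0x7e→b15/s3 MISS; vc=[7]
#2 0x4c→b9/s1 MISS; vc=[7]
#3 0xfb→b31/s3 MISS; vc=[7,15]
#4 0xae→b21/s1 MISS; vc=[7,15,9]
#5 0xf8→b31/s3 L1-HIT; vc=[7,15,9]
#6 0x4a→b9/s1 VC-HIT; vc=[7,15,21]
#7 0xff→b31/s3 L1-HIT; vc=[7,15,21]
#8 0xfd→b31/s3 L1-HIT; vc=[7,15,21]
#9 0xfa→b31/s3 L1-HIT; vc=[7,15,21]
#10 0x6f→b13/s1 MISS; vc=[7,15,21,9]
#11 0xac→b21/s1 VC-HIT; vc=[7,15,13,9]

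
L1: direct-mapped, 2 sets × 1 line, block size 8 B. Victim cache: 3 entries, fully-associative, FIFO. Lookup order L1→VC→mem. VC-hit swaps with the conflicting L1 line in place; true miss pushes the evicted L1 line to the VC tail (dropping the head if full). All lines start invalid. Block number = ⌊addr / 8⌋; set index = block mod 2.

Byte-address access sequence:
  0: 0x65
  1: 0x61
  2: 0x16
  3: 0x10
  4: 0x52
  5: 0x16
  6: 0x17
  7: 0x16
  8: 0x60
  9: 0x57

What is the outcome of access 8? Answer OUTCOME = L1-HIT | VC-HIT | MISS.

  [0] addr=0x65 blk=12 s=0: MISS | VC []
  [1] addr=0x61 blk=12 s=0: L1-HIT | VC []
  [2] addr=0x16 blk=2 s=0: MISS | VC [12]
  [3] addr=0x10 blk=2 s=0: L1-HIT | VC [12]
  [4] addr=0x52 blk=10 s=0: MISS | VC [12, 2]
  [5] addr=0x16 blk=2 s=0: VC-HIT | VC [12, 10]
  [6] addr=0x17 blk=2 s=0: L1-HIT | VC [12, 10]
  [7] addr=0x16 blk=2 s=0: L1-HIT | VC [12, 10]
  [8] addr=0x60 blk=12 s=0: VC-HIT | VC [2, 10]
  [9] addr=0x57 blk=10 s=0: VC-HIT | VC [2, 12]

OUTCOME = VC-HIT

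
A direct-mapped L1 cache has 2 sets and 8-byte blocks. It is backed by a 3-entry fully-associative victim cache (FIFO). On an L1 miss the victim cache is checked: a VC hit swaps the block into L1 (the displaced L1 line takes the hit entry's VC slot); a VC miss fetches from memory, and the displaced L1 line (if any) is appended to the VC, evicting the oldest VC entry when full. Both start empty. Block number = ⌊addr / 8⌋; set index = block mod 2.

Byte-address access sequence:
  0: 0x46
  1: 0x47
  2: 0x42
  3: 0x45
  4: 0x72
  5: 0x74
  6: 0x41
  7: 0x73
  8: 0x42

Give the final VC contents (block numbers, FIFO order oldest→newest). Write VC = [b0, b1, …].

VC = [14]

0: 0x46 (blk 8, set 0) → MISS  vc=[]
1: 0x47 (blk 8, set 0) → L1-HIT  vc=[]
2: 0x42 (blk 8, set 0) → L1-HIT  vc=[]
3: 0x45 (blk 8, set 0) → L1-HIT  vc=[]
4: 0x72 (blk 14, set 0) → MISS  vc=[8]
5: 0x74 (blk 14, set 0) → L1-HIT  vc=[8]
6: 0x41 (blk 8, set 0) → VC-HIT  vc=[14]
7: 0x73 (blk 14, set 0) → VC-HIT  vc=[8]
8: 0x42 (blk 8, set 0) → VC-HIT  vc=[14]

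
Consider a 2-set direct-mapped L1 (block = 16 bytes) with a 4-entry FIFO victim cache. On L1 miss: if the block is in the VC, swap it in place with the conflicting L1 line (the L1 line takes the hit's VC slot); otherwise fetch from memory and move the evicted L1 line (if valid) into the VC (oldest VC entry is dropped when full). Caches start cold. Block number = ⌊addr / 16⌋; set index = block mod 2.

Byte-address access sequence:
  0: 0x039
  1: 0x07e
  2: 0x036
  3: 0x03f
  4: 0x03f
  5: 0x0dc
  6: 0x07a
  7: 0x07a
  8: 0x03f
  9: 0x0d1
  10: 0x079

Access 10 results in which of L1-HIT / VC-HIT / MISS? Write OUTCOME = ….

OUTCOME = VC-HIT

#0 0x39→b3/s1 MISS; vc=[]
#1 0x7e→b7/s1 MISS; vc=[3]
#2 0x36→b3/s1 VC-HIT; vc=[7]
#3 0x3f→b3/s1 L1-HIT; vc=[7]
#4 0x3f→b3/s1 L1-HIT; vc=[7]
#5 0xdc→b13/s1 MISS; vc=[7,3]
#6 0x7a→b7/s1 VC-HIT; vc=[13,3]
#7 0x7a→b7/s1 L1-HIT; vc=[13,3]
#8 0x3f→b3/s1 VC-HIT; vc=[13,7]
#9 0xd1→b13/s1 VC-HIT; vc=[3,7]
#10 0x79→b7/s1 VC-HIT; vc=[3,13]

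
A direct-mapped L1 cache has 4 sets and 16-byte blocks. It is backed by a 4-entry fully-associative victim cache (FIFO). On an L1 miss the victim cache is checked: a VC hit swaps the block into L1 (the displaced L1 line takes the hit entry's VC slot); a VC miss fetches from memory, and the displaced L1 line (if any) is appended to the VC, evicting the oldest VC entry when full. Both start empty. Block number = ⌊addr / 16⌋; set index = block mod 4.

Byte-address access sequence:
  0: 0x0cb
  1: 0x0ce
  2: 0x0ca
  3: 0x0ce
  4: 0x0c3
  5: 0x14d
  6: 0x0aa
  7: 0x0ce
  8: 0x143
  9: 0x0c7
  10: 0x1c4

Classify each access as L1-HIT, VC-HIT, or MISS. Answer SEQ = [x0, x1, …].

SEQ = [MISS, L1-HIT, L1-HIT, L1-HIT, L1-HIT, MISS, MISS, VC-HIT, VC-HIT, VC-HIT, MISS]

0: 0xcb (blk 12, set 0) → MISS  vc=[]
1: 0xce (blk 12, set 0) → L1-HIT  vc=[]
2: 0xca (blk 12, set 0) → L1-HIT  vc=[]
3: 0xce (blk 12, set 0) → L1-HIT  vc=[]
4: 0xc3 (blk 12, set 0) → L1-HIT  vc=[]
5: 0x14d (blk 20, set 0) → MISS  vc=[12]
6: 0xaa (blk 10, set 2) → MISS  vc=[12]
7: 0xce (blk 12, set 0) → VC-HIT  vc=[20]
8: 0x143 (blk 20, set 0) → VC-HIT  vc=[12]
9: 0xc7 (blk 12, set 0) → VC-HIT  vc=[20]
10: 0x1c4 (blk 28, set 0) → MISS  vc=[20, 12]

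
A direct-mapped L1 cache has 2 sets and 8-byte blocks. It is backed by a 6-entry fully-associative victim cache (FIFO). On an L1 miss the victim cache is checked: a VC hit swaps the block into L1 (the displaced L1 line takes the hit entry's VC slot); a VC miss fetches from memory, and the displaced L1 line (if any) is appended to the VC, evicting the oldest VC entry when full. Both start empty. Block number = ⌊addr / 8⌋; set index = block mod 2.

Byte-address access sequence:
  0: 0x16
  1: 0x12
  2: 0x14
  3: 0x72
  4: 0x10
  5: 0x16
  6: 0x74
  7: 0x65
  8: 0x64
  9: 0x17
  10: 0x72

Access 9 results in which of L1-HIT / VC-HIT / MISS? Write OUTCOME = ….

#0 0x16→b2/s0 MISS; vc=[]
#1 0x12→b2/s0 L1-HIT; vc=[]
#2 0x14→b2/s0 L1-HIT; vc=[]
#3 0x72→b14/s0 MISS; vc=[2]
#4 0x10→b2/s0 VC-HIT; vc=[14]
#5 0x16→b2/s0 L1-HIT; vc=[14]
#6 0x74→b14/s0 VC-HIT; vc=[2]
#7 0x65→b12/s0 MISS; vc=[2,14]
#8 0x64→b12/s0 L1-HIT; vc=[2,14]
#9 0x17→b2/s0 VC-HIT; vc=[12,14]
#10 0x72→b14/s0 VC-HIT; vc=[12,2]

OUTCOME = VC-HIT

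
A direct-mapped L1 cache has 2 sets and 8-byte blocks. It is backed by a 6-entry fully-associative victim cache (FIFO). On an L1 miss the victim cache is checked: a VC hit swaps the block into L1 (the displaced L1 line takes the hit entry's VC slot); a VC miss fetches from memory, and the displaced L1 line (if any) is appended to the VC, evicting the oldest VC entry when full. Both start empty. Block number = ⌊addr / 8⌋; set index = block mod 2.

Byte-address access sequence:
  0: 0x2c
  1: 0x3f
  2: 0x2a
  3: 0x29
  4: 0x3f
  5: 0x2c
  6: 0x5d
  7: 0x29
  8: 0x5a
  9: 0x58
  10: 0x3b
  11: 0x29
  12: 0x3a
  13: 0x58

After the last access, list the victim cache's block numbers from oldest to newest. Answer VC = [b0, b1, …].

VC = [7, 5]

#0 0x2c→b5/s1 MISS; vc=[]
#1 0x3f→b7/s1 MISS; vc=[5]
#2 0x2a→b5/s1 VC-HIT; vc=[7]
#3 0x29→b5/s1 L1-HIT; vc=[7]
#4 0x3f→b7/s1 VC-HIT; vc=[5]
#5 0x2c→b5/s1 VC-HIT; vc=[7]
#6 0x5d→b11/s1 MISS; vc=[7,5]
#7 0x29→b5/s1 VC-HIT; vc=[7,11]
#8 0x5a→b11/s1 VC-HIT; vc=[7,5]
#9 0x58→b11/s1 L1-HIT; vc=[7,5]
#10 0x3b→b7/s1 VC-HIT; vc=[11,5]
#11 0x29→b5/s1 VC-HIT; vc=[11,7]
#12 0x3a→b7/s1 VC-HIT; vc=[11,5]
#13 0x58→b11/s1 VC-HIT; vc=[7,5]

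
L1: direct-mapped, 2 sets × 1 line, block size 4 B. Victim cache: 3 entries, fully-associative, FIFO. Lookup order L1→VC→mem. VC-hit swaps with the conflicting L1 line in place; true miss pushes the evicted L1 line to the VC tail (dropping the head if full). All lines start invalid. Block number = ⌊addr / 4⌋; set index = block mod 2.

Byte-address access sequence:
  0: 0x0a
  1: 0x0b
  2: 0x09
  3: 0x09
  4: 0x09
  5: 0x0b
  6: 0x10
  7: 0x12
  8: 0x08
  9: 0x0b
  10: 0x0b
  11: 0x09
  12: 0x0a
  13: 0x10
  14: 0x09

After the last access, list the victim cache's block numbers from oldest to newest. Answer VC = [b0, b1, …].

VC = [4]

#0 0xa→b2/s0 MISS; vc=[]
#1 0xb→b2/s0 L1-HIT; vc=[]
#2 0x9→b2/s0 L1-HIT; vc=[]
#3 0x9→b2/s0 L1-HIT; vc=[]
#4 0x9→b2/s0 L1-HIT; vc=[]
#5 0xb→b2/s0 L1-HIT; vc=[]
#6 0x10→b4/s0 MISS; vc=[2]
#7 0x12→b4/s0 L1-HIT; vc=[2]
#8 0x8→b2/s0 VC-HIT; vc=[4]
#9 0xb→b2/s0 L1-HIT; vc=[4]
#10 0xb→b2/s0 L1-HIT; vc=[4]
#11 0x9→b2/s0 L1-HIT; vc=[4]
#12 0xa→b2/s0 L1-HIT; vc=[4]
#13 0x10→b4/s0 VC-HIT; vc=[2]
#14 0x9→b2/s0 VC-HIT; vc=[4]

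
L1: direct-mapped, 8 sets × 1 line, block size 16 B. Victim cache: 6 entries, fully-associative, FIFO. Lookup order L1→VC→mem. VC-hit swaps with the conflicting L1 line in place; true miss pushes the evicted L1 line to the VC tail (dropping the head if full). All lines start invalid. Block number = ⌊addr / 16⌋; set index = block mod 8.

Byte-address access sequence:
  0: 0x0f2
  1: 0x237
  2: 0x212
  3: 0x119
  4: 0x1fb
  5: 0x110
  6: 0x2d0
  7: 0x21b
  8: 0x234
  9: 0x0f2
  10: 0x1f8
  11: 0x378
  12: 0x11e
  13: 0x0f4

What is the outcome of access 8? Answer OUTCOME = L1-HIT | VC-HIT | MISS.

OUTCOME = L1-HIT

#0 0xf2→b15/s7 MISS; vc=[]
#1 0x237→b35/s3 MISS; vc=[]
#2 0x212→b33/s1 MISS; vc=[]
#3 0x119→b17/s1 MISS; vc=[33]
#4 0x1fb→b31/s7 MISS; vc=[33,15]
#5 0x110→b17/s1 L1-HIT; vc=[33,15]
#6 0x2d0→b45/s5 MISS; vc=[33,15]
#7 0x21b→b33/s1 VC-HIT; vc=[17,15]
#8 0x234→b35/s3 L1-HIT; vc=[17,15]
#9 0xf2→b15/s7 VC-HIT; vc=[17,31]
#10 0x1f8→b31/s7 VC-HIT; vc=[17,15]
#11 0x378→b55/s7 MISS; vc=[17,15,31]
#12 0x11e→b17/s1 VC-HIT; vc=[33,15,31]
#13 0xf4→b15/s7 VC-HIT; vc=[33,55,31]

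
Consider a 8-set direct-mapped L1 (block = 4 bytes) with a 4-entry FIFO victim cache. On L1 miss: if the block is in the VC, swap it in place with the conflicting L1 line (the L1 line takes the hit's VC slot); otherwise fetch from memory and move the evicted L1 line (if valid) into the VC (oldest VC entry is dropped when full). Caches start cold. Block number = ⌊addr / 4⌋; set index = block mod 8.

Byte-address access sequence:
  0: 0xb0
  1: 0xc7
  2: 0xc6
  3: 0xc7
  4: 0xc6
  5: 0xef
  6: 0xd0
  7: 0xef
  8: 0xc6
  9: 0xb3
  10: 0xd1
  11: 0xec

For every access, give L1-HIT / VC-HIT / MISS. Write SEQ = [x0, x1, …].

  [0] addr=0xb0 blk=44 s=4: MISS | VC []
  [1] addr=0xc7 blk=49 s=1: MISS | VC []
  [2] addr=0xc6 blk=49 s=1: L1-HIT | VC []
  [3] addr=0xc7 blk=49 s=1: L1-HIT | VC []
  [4] addr=0xc6 blk=49 s=1: L1-HIT | VC []
  [5] addr=0xef blk=59 s=3: MISS | VC []
  [6] addr=0xd0 blk=52 s=4: MISS | VC [44]
  [7] addr=0xef blk=59 s=3: L1-HIT | VC [44]
  [8] addr=0xc6 blk=49 s=1: L1-HIT | VC [44]
  [9] addr=0xb3 blk=44 s=4: VC-HIT | VC [52]
  [10] addr=0xd1 blk=52 s=4: VC-HIT | VC [44]
  [11] addr=0xec blk=59 s=3: L1-HIT | VC [44]

SEQ = [MISS, MISS, L1-HIT, L1-HIT, L1-HIT, MISS, MISS, L1-HIT, L1-HIT, VC-HIT, VC-HIT, L1-HIT]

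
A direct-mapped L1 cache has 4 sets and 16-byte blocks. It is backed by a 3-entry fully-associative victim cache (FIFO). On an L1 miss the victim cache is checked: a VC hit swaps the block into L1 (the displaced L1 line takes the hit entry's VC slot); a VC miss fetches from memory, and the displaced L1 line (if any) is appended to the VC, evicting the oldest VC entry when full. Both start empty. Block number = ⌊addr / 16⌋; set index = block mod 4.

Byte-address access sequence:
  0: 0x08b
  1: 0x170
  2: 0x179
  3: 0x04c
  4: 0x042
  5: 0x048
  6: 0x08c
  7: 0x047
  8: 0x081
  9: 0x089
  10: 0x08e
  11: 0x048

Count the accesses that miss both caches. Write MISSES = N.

MISSES = 3

  [0] addr=0x8b blk=8 s=0: MISS | VC []
  [1] addr=0x170 blk=23 s=3: MISS | VC []
  [2] addr=0x179 blk=23 s=3: L1-HIT | VC []
  [3] addr=0x4c blk=4 s=0: MISS | VC [8]
  [4] addr=0x42 blk=4 s=0: L1-HIT | VC [8]
  [5] addr=0x48 blk=4 s=0: L1-HIT | VC [8]
  [6] addr=0x8c blk=8 s=0: VC-HIT | VC [4]
  [7] addr=0x47 blk=4 s=0: VC-HIT | VC [8]
  [8] addr=0x81 blk=8 s=0: VC-HIT | VC [4]
  [9] addr=0x89 blk=8 s=0: L1-HIT | VC [4]
  [10] addr=0x8e blk=8 s=0: L1-HIT | VC [4]
  [11] addr=0x48 blk=4 s=0: VC-HIT | VC [8]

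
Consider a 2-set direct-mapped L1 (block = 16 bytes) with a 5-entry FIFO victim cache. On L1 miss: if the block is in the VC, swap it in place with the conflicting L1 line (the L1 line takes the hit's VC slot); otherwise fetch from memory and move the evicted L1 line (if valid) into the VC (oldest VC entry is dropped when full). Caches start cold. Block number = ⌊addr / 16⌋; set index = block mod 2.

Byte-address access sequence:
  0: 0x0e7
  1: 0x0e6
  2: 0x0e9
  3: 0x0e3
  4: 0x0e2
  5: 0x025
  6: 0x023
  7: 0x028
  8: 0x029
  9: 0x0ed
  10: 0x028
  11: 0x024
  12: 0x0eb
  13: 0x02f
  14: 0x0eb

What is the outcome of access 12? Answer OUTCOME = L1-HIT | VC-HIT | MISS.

0: 0xe7 (blk 14, set 0) → MISS  vc=[]
1: 0xe6 (blk 14, set 0) → L1-HIT  vc=[]
2: 0xe9 (blk 14, set 0) → L1-HIT  vc=[]
3: 0xe3 (blk 14, set 0) → L1-HIT  vc=[]
4: 0xe2 (blk 14, set 0) → L1-HIT  vc=[]
5: 0x25 (blk 2, set 0) → MISS  vc=[14]
6: 0x23 (blk 2, set 0) → L1-HIT  vc=[14]
7: 0x28 (blk 2, set 0) → L1-HIT  vc=[14]
8: 0x29 (blk 2, set 0) → L1-HIT  vc=[14]
9: 0xed (blk 14, set 0) → VC-HIT  vc=[2]
10: 0x28 (blk 2, set 0) → VC-HIT  vc=[14]
11: 0x24 (blk 2, set 0) → L1-HIT  vc=[14]
12: 0xeb (blk 14, set 0) → VC-HIT  vc=[2]
13: 0x2f (blk 2, set 0) → VC-HIT  vc=[14]
14: 0xeb (blk 14, set 0) → VC-HIT  vc=[2]

OUTCOME = VC-HIT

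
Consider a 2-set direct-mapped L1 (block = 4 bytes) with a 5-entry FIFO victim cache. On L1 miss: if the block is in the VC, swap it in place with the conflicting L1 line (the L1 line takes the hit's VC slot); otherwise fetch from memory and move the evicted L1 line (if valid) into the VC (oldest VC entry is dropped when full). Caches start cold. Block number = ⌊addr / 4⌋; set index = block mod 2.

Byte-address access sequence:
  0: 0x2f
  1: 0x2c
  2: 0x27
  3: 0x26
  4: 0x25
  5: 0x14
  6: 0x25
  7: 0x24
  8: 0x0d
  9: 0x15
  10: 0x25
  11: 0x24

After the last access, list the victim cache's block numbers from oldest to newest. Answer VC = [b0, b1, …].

VC = [11, 3, 5]

  [0] addr=0x2f blk=11 s=1: MISS | VC []
  [1] addr=0x2c blk=11 s=1: L1-HIT | VC []
  [2] addr=0x27 blk=9 s=1: MISS | VC [11]
  [3] addr=0x26 blk=9 s=1: L1-HIT | VC [11]
  [4] addr=0x25 blk=9 s=1: L1-HIT | VC [11]
  [5] addr=0x14 blk=5 s=1: MISS | VC [11, 9]
  [6] addr=0x25 blk=9 s=1: VC-HIT | VC [11, 5]
  [7] addr=0x24 blk=9 s=1: L1-HIT | VC [11, 5]
  [8] addr=0xd blk=3 s=1: MISS | VC [11, 5, 9]
  [9] addr=0x15 blk=5 s=1: VC-HIT | VC [11, 3, 9]
  [10] addr=0x25 blk=9 s=1: VC-HIT | VC [11, 3, 5]
  [11] addr=0x24 blk=9 s=1: L1-HIT | VC [11, 3, 5]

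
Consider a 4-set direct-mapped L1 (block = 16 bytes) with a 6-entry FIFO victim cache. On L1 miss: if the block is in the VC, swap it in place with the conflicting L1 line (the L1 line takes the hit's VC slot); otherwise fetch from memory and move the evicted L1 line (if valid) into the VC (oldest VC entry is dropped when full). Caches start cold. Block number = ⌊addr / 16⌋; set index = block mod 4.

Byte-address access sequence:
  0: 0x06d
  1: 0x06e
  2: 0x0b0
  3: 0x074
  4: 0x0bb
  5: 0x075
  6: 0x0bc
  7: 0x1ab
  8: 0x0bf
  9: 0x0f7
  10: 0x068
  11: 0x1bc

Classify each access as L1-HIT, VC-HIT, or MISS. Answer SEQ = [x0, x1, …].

  [0] addr=0x6d blk=6 s=2: MISS | VC []
  [1] addr=0x6e blk=6 s=2: L1-HIT | VC []
  [2] addr=0xb0 blk=11 s=3: MISS | VC []
  [3] addr=0x74 blk=7 s=3: MISS | VC [11]
  [4] addr=0xbb blk=11 s=3: VC-HIT | VC [7]
  [5] addr=0x75 blk=7 s=3: VC-HIT | VC [11]
  [6] addr=0xbc blk=11 s=3: VC-HIT | VC [7]
  [7] addr=0x1ab blk=26 s=2: MISS | VC [7, 6]
  [8] addr=0xbf blk=11 s=3: L1-HIT | VC [7, 6]
  [9] addr=0xf7 blk=15 s=3: MISS | VC [7, 6, 11]
  [10] addr=0x68 blk=6 s=2: VC-HIT | VC [7, 26, 11]
  [11] addr=0x1bc blk=27 s=3: MISS | VC [7, 26, 11, 15]

SEQ = [MISS, L1-HIT, MISS, MISS, VC-HIT, VC-HIT, VC-HIT, MISS, L1-HIT, MISS, VC-HIT, MISS]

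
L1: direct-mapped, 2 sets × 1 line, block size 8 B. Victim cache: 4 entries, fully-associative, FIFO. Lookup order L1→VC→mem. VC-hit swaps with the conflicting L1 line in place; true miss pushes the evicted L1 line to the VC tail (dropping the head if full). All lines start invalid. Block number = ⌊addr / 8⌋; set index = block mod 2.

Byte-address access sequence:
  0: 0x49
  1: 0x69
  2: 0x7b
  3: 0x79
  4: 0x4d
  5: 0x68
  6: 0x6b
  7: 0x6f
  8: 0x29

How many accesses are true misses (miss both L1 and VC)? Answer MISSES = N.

MISSES = 4

#0 0x49→b9/s1 MISS; vc=[]
#1 0x69→b13/s1 MISS; vc=[9]
#2 0x7b→b15/s1 MISS; vc=[9,13]
#3 0x79→b15/s1 L1-HIT; vc=[9,13]
#4 0x4d→b9/s1 VC-HIT; vc=[15,13]
#5 0x68→b13/s1 VC-HIT; vc=[15,9]
#6 0x6b→b13/s1 L1-HIT; vc=[15,9]
#7 0x6f→b13/s1 L1-HIT; vc=[15,9]
#8 0x29→b5/s1 MISS; vc=[15,9,13]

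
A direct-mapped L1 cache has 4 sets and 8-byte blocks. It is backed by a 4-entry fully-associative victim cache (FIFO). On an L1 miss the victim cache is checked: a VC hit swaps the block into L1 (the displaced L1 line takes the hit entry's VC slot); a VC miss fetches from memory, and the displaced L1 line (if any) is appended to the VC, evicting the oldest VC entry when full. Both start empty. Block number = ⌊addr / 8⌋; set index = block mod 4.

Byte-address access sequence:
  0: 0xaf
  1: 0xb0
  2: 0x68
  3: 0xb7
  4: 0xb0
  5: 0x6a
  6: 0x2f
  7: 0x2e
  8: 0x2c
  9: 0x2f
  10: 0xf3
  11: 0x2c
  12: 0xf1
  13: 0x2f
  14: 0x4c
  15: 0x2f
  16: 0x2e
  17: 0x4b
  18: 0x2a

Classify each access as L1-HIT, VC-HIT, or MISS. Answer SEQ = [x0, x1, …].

SEQ = [MISS, MISS, MISS, L1-HIT, L1-HIT, L1-HIT, MISS, L1-HIT, L1-HIT, L1-HIT, MISS, L1-HIT, L1-HIT, L1-HIT, MISS, VC-HIT, L1-HIT, VC-HIT, VC-HIT]

#0 0xaf→b21/s1 MISS; vc=[]
#1 0xb0→b22/s2 MISS; vc=[]
#2 0x68→b13/s1 MISS; vc=[21]
#3 0xb7→b22/s2 L1-HIT; vc=[21]
#4 0xb0→b22/s2 L1-HIT; vc=[21]
#5 0x6a→b13/s1 L1-HIT; vc=[21]
#6 0x2f→b5/s1 MISS; vc=[21,13]
#7 0x2e→b5/s1 L1-HIT; vc=[21,13]
#8 0x2c→b5/s1 L1-HIT; vc=[21,13]
#9 0x2f→b5/s1 L1-HIT; vc=[21,13]
#10 0xf3→b30/s2 MISS; vc=[21,13,22]
#11 0x2c→b5/s1 L1-HIT; vc=[21,13,22]
#12 0xf1→b30/s2 L1-HIT; vc=[21,13,22]
#13 0x2f→b5/s1 L1-HIT; vc=[21,13,22]
#14 0x4c→b9/s1 MISS; vc=[21,13,22,5]
#15 0x2f→b5/s1 VC-HIT; vc=[21,13,22,9]
#16 0x2e→b5/s1 L1-HIT; vc=[21,13,22,9]
#17 0x4b→b9/s1 VC-HIT; vc=[21,13,22,5]
#18 0x2a→b5/s1 VC-HIT; vc=[21,13,22,9]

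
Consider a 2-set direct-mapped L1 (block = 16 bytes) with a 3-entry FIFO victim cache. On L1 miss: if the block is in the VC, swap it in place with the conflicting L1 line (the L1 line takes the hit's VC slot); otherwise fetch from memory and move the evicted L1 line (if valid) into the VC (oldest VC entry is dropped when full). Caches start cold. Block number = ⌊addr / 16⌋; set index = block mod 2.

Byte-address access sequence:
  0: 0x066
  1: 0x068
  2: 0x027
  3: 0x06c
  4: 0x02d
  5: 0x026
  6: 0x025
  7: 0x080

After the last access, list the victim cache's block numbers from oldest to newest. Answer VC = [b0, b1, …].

VC = [6, 2]

  [0] addr=0x66 blk=6 s=0: MISS | VC []
  [1] addr=0x68 blk=6 s=0: L1-HIT | VC []
  [2] addr=0x27 blk=2 s=0: MISS | VC [6]
  [3] addr=0x6c blk=6 s=0: VC-HIT | VC [2]
  [4] addr=0x2d blk=2 s=0: VC-HIT | VC [6]
  [5] addr=0x26 blk=2 s=0: L1-HIT | VC [6]
  [6] addr=0x25 blk=2 s=0: L1-HIT | VC [6]
  [7] addr=0x80 blk=8 s=0: MISS | VC [6, 2]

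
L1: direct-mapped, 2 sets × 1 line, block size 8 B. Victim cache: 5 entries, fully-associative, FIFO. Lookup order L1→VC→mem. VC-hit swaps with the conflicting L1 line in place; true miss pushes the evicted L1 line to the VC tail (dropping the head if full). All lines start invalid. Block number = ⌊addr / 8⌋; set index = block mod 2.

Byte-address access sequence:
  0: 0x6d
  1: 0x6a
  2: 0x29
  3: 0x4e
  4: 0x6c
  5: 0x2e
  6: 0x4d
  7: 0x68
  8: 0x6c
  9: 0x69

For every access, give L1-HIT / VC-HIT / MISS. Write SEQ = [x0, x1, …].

SEQ = [MISS, L1-HIT, MISS, MISS, VC-HIT, VC-HIT, VC-HIT, VC-HIT, L1-HIT, L1-HIT]

0: 0x6d (blk 13, set 1) → MISS  vc=[]
1: 0x6a (blk 13, set 1) → L1-HIT  vc=[]
2: 0x29 (blk 5, set 1) → MISS  vc=[13]
3: 0x4e (blk 9, set 1) → MISS  vc=[13, 5]
4: 0x6c (blk 13, set 1) → VC-HIT  vc=[9, 5]
5: 0x2e (blk 5, set 1) → VC-HIT  vc=[9, 13]
6: 0x4d (blk 9, set 1) → VC-HIT  vc=[5, 13]
7: 0x68 (blk 13, set 1) → VC-HIT  vc=[5, 9]
8: 0x6c (blk 13, set 1) → L1-HIT  vc=[5, 9]
9: 0x69 (blk 13, set 1) → L1-HIT  vc=[5, 9]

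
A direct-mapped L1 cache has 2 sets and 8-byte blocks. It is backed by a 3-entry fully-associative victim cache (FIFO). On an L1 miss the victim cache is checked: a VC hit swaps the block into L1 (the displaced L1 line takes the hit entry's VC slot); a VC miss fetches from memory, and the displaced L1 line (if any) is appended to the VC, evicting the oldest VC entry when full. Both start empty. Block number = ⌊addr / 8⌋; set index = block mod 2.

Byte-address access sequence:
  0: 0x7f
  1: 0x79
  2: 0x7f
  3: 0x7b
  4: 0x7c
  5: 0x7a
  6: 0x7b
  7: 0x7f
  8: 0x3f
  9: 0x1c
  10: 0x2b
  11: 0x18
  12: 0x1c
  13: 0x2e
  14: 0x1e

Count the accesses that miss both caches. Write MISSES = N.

0: 0x7f (blk 15, set 1) → MISS  vc=[]
1: 0x79 (blk 15, set 1) → L1-HIT  vc=[]
2: 0x7f (blk 15, set 1) → L1-HIT  vc=[]
3: 0x7b (blk 15, set 1) → L1-HIT  vc=[]
4: 0x7c (blk 15, set 1) → L1-HIT  vc=[]
5: 0x7a (blk 15, set 1) → L1-HIT  vc=[]
6: 0x7b (blk 15, set 1) → L1-HIT  vc=[]
7: 0x7f (blk 15, set 1) → L1-HIT  vc=[]
8: 0x3f (blk 7, set 1) → MISS  vc=[15]
9: 0x1c (blk 3, set 1) → MISS  vc=[15, 7]
10: 0x2b (blk 5, set 1) → MISS  vc=[15, 7, 3]
11: 0x18 (blk 3, set 1) → VC-HIT  vc=[15, 7, 5]
12: 0x1c (blk 3, set 1) → L1-HIT  vc=[15, 7, 5]
13: 0x2e (blk 5, set 1) → VC-HIT  vc=[15, 7, 3]
14: 0x1e (blk 3, set 1) → VC-HIT  vc=[15, 7, 5]

MISSES = 4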